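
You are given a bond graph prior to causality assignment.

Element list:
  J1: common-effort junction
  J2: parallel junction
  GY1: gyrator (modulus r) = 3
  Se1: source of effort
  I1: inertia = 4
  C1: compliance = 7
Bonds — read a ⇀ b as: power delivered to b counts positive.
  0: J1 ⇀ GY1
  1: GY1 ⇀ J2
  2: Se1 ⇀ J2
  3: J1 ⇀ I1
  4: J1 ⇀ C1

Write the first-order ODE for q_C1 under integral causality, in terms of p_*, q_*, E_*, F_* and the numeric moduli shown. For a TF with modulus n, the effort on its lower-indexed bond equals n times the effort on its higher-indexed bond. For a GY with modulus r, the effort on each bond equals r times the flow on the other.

dq_C1/dt = -E_Se1/3 - p_I1/4

#2 stroke at J2  (Se1 fixes effort; stroke away)
#1 stroke at GY1  (J2 effort already set via bond 2)
#0 stroke at GY1  (GY GY1: same side as bond 1)
#3 stroke at I1  (I1: I, integral causality)
#4 stroke at J1  (closing 0-jn rule on J1)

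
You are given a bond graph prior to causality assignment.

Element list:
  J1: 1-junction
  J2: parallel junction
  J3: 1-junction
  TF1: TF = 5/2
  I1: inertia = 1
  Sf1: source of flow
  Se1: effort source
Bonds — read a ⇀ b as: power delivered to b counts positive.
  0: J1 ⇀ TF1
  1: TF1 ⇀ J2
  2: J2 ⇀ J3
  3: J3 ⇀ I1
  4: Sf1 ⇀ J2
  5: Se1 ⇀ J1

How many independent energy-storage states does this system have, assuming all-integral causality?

#4 stroke at Sf1  (Sf1 fixes flow; stroke at Sf1)
#5 stroke at J1  (Se1 fixes effort; stroke away)
#0 stroke at TF1  (J1: last free bond brings flow in)
#1 stroke at J2  (TF TF1: opposite of bond 0)
#2 stroke at J3  (common-e at J2 fixed by 1)
#3 stroke at I1  (J3 needs exactly one f-in)

1  (I1 all integral)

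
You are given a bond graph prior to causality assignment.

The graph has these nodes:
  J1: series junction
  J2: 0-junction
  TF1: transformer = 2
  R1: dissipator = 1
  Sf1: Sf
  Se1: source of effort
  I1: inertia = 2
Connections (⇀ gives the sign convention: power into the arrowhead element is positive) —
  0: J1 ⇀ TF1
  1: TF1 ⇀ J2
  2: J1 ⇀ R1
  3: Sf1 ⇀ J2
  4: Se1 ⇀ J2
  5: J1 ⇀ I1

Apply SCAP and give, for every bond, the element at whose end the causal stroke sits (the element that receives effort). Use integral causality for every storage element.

#0 |J1
#1 |TF1
#2 |J1
#3 |Sf1
#4 |J2
#5 |I1

#3 stroke at Sf1  (source Sf1 imposes f)
#4 stroke at J2  (Se1 (Se) sets effort on bond)
#1 stroke at TF1  (J2: bond 4 brought effort, rest push out)
#0 stroke at J1  (TF1: transformer flips bond 1)
#5 stroke at I1  (prefer integral on I1)
#2 stroke at J1  (common-f at J1 fixed by 5)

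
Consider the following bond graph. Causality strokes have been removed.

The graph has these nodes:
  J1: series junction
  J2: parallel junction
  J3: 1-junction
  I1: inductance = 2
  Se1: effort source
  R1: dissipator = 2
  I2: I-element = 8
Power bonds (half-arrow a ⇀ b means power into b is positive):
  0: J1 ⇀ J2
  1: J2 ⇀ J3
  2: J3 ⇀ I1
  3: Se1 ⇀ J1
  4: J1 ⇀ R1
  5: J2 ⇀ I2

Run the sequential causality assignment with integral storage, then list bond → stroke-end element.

bond 0 |J2
bond 1 |J3
bond 2 |I1
bond 3 |J1
bond 4 |J1
bond 5 |I2

#3 stroke→J1  (Se1: effort source, stroke at far end)
#2 stroke→I1  (I1: I, integral causality)
#1 stroke→J3  (J3: bond 2 brought flow, rest push out)
#5 stroke→I2  (I2 integral (f out))
#0 stroke→J2  (J2 needs exactly one e-in)
#4 stroke→J1  (J1 flow already set via bond 0)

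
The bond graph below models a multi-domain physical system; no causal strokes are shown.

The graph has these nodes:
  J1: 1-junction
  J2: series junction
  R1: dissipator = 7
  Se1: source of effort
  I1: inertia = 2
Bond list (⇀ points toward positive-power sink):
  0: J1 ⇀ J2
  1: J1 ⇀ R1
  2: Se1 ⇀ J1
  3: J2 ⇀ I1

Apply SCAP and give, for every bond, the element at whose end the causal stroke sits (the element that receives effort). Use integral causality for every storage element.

b0 →J2
b1 →J1
b2 →J1
b3 →I1

β2 |J1  (source Se1 imposes e)
β3 |I1  (prefer integral on I1)
β0 |J2  (common-f at J2 fixed by 3)
β1 |J1  (J1: bond 0 brought flow, rest push out)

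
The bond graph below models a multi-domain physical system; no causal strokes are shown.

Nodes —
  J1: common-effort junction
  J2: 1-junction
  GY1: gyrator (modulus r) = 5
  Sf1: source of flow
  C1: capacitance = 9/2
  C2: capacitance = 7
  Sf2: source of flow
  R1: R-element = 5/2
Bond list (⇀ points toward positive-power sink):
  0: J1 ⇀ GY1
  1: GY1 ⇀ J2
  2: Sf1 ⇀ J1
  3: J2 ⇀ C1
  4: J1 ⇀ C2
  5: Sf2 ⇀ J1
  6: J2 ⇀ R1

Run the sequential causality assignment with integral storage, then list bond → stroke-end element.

#2 stroke→Sf1  (Sf1 (Sf) sets flow on bond)
#5 stroke→Sf2  (source Sf2 imposes f)
#3 stroke→J2  (C1 integral (e out))
#4 stroke→J1  (prefer integral on C2)
#0 stroke→GY1  (J1 effort already set via bond 4)
#1 stroke→GY1  (GY GY1: same side as bond 0)
#6 stroke→J2  (common-f at J2 fixed by 1)

#0 |GY1
#1 |GY1
#2 |Sf1
#3 |J2
#4 |J1
#5 |Sf2
#6 |J2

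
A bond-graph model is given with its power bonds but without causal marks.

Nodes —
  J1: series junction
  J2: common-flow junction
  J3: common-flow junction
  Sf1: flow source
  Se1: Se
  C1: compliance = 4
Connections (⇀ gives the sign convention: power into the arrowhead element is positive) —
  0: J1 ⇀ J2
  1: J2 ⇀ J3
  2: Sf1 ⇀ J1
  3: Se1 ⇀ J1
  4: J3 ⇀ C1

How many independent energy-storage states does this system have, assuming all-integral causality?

β2 stroke at Sf1  (Sf1: flow source, stroke at near end)
β3 stroke at J1  (Se1 (Se) sets effort on bond)
β0 stroke at J1  (common-f at J1 fixed by 2)
β1 stroke at J2  (common-f at J2 fixed by 0)
β4 stroke at J3  (J3 flow already set via bond 1)

1  (C1 all integral)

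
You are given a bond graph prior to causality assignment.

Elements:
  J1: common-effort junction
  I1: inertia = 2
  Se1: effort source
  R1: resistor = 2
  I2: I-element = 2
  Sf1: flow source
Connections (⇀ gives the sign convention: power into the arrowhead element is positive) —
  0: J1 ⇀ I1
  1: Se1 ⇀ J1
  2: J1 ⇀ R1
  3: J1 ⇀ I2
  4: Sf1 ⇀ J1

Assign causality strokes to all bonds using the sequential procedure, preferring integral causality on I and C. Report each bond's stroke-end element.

bond 1 |J1  (Se1: effort source, stroke at far end)
bond 4 |Sf1  (Sf1 fixes flow; stroke at Sf1)
bond 0 |I1  (J1: bond 1 brought effort, rest push out)
bond 2 |R1  (J1: bond 1 brought effort, rest push out)
bond 3 |I2  (common-e at J1 fixed by 1)

β0 |I1
β1 |J1
β2 |R1
β3 |I2
β4 |Sf1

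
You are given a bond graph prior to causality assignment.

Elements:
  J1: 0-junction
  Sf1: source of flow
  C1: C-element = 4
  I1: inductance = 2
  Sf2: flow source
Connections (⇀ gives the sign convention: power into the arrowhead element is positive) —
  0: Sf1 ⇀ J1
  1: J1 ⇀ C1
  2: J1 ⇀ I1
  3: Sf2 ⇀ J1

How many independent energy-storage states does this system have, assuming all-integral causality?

2  (C1, I1 all integral)

β0 stroke at Sf1  (Sf1: flow source, stroke at near end)
β3 stroke at Sf2  (source Sf2 imposes f)
β1 stroke at J1  (C1: C, integral causality)
β2 stroke at I1  (J1 effort already set via bond 1)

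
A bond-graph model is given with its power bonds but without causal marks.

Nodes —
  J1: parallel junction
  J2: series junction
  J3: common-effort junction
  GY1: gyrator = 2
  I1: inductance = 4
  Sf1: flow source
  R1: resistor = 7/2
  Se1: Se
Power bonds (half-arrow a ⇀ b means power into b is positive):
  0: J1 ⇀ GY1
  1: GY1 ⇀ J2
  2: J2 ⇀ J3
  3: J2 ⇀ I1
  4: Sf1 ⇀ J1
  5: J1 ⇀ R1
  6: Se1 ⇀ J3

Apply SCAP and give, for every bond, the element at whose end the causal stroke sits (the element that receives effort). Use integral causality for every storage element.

#4 stroke at Sf1  (Sf1 (Sf) sets flow on bond)
#6 stroke at J3  (Se1 (Se) sets effort on bond)
#2 stroke at J2  (0-jn J3 has e-setter on 6)
#3 stroke at I1  (I1 integral (f out))
#1 stroke at J2  (J2 flow already set via bond 3)
#0 stroke at J1  (GY GY1: same side as bond 1)
#5 stroke at R1  (common-e at J1 fixed by 0)

#0 |J1
#1 |J2
#2 |J2
#3 |I1
#4 |Sf1
#5 |R1
#6 |J3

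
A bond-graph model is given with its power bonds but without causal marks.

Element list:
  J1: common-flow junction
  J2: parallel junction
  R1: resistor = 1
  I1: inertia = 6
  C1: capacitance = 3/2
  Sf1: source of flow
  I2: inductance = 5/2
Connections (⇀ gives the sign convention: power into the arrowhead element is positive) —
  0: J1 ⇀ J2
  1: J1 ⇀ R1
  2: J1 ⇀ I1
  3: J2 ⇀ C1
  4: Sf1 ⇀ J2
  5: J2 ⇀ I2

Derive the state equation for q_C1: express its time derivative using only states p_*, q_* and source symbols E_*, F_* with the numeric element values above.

dq_C1/dt = F_Sf1 + p_I1/6 - 2*p_I2/5

β4 stroke→Sf1  (Sf1 (Sf) sets flow on bond)
β2 stroke→I1  (I1 outputs flow p/I1)
β0 stroke→J1  (common-f at J1 fixed by 2)
β1 stroke→J1  (common-f at J1 fixed by 2)
β3 stroke→J2  (C1 integral (e out))
β5 stroke→I2  (J2 effort already set via bond 3)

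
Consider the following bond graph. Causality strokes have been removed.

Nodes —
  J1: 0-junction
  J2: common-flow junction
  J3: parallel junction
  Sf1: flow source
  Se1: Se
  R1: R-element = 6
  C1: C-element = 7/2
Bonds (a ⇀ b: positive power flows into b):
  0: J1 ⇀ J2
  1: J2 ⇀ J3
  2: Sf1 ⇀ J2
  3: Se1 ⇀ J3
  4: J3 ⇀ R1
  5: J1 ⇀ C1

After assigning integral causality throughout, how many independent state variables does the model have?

b2 |Sf1  (Sf1: flow source, stroke at near end)
b3 |J3  (Se1: effort source, stroke at far end)
b0 |J2  (J2: bond 2 brought flow, rest push out)
b1 |J2  (common-f at J2 fixed by 2)
b4 |R1  (0-jn J3 has e-setter on 3)
b5 |J1  (only one effort-in slot at J1)

1  (C1 all integral)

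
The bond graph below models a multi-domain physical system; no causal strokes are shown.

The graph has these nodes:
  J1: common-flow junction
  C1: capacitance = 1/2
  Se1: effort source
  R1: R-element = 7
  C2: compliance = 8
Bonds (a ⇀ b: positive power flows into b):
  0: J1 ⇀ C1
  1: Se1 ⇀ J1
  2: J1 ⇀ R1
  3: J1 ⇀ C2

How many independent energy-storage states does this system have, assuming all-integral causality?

#1 |J1  (Se1 (Se) sets effort on bond)
#0 |J1  (C1 outputs effort q/C1)
#3 |J1  (C2: C, integral causality)
#2 |R1  (closing 1-jn rule on J1)

2  (C1, C2 all integral)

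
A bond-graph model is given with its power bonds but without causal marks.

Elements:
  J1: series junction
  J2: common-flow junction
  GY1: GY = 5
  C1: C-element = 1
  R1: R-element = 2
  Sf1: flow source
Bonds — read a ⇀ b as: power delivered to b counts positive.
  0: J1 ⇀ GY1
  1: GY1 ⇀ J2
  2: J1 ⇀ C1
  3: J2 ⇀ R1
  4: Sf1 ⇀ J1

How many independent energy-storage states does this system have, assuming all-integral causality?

1  (C1 all integral)

β4 stroke→Sf1  (Sf1 fixes flow; stroke at Sf1)
β0 stroke→J1  (J1: bond 4 brought flow, rest push out)
β2 stroke→J1  (J1 flow already set via bond 4)
β1 stroke→J2  (GY GY1: same side as bond 0)
β3 stroke→R1  (J2: last free bond brings flow in)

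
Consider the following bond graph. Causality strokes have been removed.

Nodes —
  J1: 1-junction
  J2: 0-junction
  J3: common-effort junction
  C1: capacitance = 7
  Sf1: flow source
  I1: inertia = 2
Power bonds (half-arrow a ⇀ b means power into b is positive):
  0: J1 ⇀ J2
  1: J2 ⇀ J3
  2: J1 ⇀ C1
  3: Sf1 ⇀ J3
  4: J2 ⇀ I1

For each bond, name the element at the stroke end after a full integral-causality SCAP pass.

b3 stroke→Sf1  (Sf1 fixes flow; stroke at Sf1)
b1 stroke→J3  (closing 0-jn rule on J3)
b2 stroke→J1  (C1: C, integral causality)
b0 stroke→J2  (J1: last free bond brings flow in)
b4 stroke→I1  (J2: bond 0 brought effort, rest push out)

#0 stroke→J2
#1 stroke→J3
#2 stroke→J1
#3 stroke→Sf1
#4 stroke→I1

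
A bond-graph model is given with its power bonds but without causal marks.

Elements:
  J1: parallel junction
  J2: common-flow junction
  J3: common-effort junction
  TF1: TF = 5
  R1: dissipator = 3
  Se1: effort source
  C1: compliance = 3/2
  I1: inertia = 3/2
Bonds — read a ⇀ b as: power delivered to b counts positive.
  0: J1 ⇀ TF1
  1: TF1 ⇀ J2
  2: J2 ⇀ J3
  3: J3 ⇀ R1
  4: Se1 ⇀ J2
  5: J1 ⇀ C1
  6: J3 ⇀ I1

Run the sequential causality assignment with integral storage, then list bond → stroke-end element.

β0 →TF1
β1 →J2
β2 →J3
β3 →R1
β4 →J2
β5 →J1
β6 →I1

#4 stroke→J2  (Se1 (Se) sets effort on bond)
#5 stroke→J1  (C1: C, integral causality)
#0 stroke→TF1  (0-jn J1 has e-setter on 5)
#1 stroke→J2  (TF TF1: opposite of bond 0)
#2 stroke→J3  (closing 1-jn rule on J2)
#3 stroke→R1  (J3 effort already set via bond 2)
#6 stroke→I1  (common-e at J3 fixed by 2)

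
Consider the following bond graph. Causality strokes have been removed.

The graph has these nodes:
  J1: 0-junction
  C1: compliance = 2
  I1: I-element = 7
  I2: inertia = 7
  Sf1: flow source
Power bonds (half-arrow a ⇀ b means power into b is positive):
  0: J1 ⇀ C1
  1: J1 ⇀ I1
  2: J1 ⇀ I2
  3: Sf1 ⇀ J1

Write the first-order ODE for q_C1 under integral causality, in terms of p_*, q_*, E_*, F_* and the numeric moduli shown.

bond 3 →Sf1  (Sf1 (Sf) sets flow on bond)
bond 0 →J1  (C1: C, integral causality)
bond 1 →I1  (0-jn J1 has e-setter on 0)
bond 2 →I2  (J1: bond 0 brought effort, rest push out)

dq_C1/dt = F_Sf1 - p_I1/7 - p_I2/7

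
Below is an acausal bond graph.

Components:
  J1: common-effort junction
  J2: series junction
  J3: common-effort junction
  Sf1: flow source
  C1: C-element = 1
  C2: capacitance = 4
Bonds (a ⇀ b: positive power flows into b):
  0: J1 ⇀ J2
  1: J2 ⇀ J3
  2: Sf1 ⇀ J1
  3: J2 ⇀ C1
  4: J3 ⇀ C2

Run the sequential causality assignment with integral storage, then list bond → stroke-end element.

#0 stroke at J1
#1 stroke at J2
#2 stroke at Sf1
#3 stroke at J2
#4 stroke at J3

bond 2 |Sf1  (source Sf1 imposes f)
bond 0 |J1  (J1 needs exactly one e-in)
bond 1 |J2  (J2 flow already set via bond 0)
bond 3 |J2  (1-jn J2 has f-setter on 0)
bond 4 |J3  (only one effort-in slot at J3)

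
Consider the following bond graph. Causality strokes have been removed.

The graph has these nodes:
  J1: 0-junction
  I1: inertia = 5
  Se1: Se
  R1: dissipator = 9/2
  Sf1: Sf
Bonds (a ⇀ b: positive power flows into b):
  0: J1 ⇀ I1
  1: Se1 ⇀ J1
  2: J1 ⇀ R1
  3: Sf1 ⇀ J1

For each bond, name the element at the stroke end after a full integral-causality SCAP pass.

β0 |I1
β1 |J1
β2 |R1
β3 |Sf1

#1 stroke→J1  (Se1: effort source, stroke at far end)
#3 stroke→Sf1  (Sf1 fixes flow; stroke at Sf1)
#0 stroke→I1  (J1 effort already set via bond 1)
#2 stroke→R1  (0-jn J1 has e-setter on 1)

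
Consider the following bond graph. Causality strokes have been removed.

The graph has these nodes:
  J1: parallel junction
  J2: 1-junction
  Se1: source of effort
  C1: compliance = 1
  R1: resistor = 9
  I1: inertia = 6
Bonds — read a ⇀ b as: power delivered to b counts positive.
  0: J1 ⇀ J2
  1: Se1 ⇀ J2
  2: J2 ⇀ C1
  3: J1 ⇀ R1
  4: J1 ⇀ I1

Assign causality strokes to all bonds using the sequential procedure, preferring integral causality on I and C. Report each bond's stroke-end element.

b1 |J2  (Se1 (Se) sets effort on bond)
b2 |J2  (C1 outputs effort q/C1)
b0 |J1  (only one flow-in slot at J2)
b3 |R1  (J1 effort already set via bond 0)
b4 |I1  (J1 effort already set via bond 0)

b0 →J1
b1 →J2
b2 →J2
b3 →R1
b4 →I1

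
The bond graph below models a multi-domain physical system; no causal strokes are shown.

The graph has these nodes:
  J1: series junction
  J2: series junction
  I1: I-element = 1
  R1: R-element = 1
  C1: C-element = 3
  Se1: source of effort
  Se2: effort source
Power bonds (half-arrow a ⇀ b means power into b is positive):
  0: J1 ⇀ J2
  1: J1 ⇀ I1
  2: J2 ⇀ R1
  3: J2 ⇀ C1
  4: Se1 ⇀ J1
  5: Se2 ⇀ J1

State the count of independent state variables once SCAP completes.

2  (C1, I1 all integral)

b4 stroke at J1  (Se1 (Se) sets effort on bond)
b5 stroke at J1  (source Se2 imposes e)
b1 stroke at I1  (I1 integral (f out))
b0 stroke at J1  (J1: bond 1 brought flow, rest push out)
b2 stroke at J2  (J2 flow already set via bond 0)
b3 stroke at J2  (J2 flow already set via bond 0)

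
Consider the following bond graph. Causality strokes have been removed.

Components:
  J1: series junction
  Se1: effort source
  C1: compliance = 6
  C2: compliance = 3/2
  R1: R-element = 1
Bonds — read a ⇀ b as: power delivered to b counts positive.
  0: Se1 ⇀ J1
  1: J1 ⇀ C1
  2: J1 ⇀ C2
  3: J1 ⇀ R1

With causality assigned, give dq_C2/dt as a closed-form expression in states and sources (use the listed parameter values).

β0 stroke→J1  (Se1 (Se) sets effort on bond)
β1 stroke→J1  (C1 integral (e out))
β2 stroke→J1  (prefer integral on C2)
β3 stroke→R1  (J1: last free bond brings flow in)

dq_C2/dt = E_Se1 - q_C1/6 - 2*q_C2/3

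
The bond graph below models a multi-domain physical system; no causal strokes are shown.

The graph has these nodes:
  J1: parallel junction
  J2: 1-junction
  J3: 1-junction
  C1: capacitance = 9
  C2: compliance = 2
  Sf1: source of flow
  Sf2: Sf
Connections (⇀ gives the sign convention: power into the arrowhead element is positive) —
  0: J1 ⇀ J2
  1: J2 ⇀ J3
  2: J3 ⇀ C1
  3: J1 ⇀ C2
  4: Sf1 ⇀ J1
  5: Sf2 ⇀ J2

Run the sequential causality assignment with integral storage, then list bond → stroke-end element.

β0 →J2
β1 →J2
β2 →J3
β3 →J1
β4 →Sf1
β5 →Sf2

b4 stroke→Sf1  (source Sf1 imposes f)
b5 stroke→Sf2  (Sf2: flow source, stroke at near end)
b0 stroke→J2  (J2 flow already set via bond 5)
b1 stroke→J2  (common-f at J2 fixed by 5)
b2 stroke→J3  (common-f at J3 fixed by 1)
b3 stroke→J1  (only one effort-in slot at J1)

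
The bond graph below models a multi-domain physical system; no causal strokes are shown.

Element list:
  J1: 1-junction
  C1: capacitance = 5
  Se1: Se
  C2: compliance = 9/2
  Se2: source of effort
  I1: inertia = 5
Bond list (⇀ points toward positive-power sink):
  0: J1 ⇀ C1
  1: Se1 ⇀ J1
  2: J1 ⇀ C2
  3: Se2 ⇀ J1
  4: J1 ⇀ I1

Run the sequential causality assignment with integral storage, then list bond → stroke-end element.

b0 →J1
b1 →J1
b2 →J1
b3 →J1
b4 →I1

#1 →J1  (source Se1 imposes e)
#3 →J1  (source Se2 imposes e)
#0 →J1  (C1: C, integral causality)
#2 →J1  (C2 outputs effort q/C2)
#4 →I1  (J1: last free bond brings flow in)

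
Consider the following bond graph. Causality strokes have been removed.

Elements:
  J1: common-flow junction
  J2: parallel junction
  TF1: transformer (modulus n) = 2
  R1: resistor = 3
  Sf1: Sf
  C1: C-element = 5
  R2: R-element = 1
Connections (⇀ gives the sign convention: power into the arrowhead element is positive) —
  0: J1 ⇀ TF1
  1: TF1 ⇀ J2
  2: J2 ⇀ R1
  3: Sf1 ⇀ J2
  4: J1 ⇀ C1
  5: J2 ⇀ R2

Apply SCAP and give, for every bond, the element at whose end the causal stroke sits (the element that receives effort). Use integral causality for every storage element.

b3 stroke→Sf1  (Sf1: flow source, stroke at near end)
b4 stroke→J1  (C1 integral (e out))
b0 stroke→TF1  (J1: last free bond brings flow in)
b1 stroke→J2  (TF1: transformer flips bond 0)
b2 stroke→R1  (common-e at J2 fixed by 1)
b5 stroke→R2  (J2 effort already set via bond 1)

β0 stroke→TF1
β1 stroke→J2
β2 stroke→R1
β3 stroke→Sf1
β4 stroke→J1
β5 stroke→R2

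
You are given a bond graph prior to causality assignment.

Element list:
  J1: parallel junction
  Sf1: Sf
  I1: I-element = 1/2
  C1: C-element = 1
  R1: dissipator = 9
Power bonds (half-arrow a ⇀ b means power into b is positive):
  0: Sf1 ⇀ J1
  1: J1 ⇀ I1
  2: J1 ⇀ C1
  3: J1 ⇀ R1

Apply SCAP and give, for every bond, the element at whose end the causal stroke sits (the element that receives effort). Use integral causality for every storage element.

β0 stroke at Sf1
β1 stroke at I1
β2 stroke at J1
β3 stroke at R1

b0 →Sf1  (source Sf1 imposes f)
b1 →I1  (I1 outputs flow p/I1)
b2 →J1  (C1 integral (e out))
b3 →R1  (J1 effort already set via bond 2)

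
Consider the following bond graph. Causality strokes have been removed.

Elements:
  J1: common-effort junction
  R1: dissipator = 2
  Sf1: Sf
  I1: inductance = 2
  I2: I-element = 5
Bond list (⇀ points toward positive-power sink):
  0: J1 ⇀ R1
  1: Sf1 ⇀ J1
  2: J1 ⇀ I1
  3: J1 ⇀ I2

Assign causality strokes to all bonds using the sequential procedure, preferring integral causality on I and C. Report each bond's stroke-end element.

bond 0 →J1
bond 1 →Sf1
bond 2 →I1
bond 3 →I2

bond 1 →Sf1  (source Sf1 imposes f)
bond 2 →I1  (I1 outputs flow p/I1)
bond 3 →I2  (prefer integral on I2)
bond 0 →J1  (J1 needs exactly one e-in)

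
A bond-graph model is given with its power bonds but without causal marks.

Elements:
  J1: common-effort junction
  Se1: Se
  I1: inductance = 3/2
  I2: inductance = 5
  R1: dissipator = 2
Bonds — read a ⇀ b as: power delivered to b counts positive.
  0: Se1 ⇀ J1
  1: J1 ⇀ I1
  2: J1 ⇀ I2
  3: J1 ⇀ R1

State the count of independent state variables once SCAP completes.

2  (I1, I2 all integral)

β0 |J1  (Se1: effort source, stroke at far end)
β1 |I1  (common-e at J1 fixed by 0)
β2 |I2  (common-e at J1 fixed by 0)
β3 |R1  (common-e at J1 fixed by 0)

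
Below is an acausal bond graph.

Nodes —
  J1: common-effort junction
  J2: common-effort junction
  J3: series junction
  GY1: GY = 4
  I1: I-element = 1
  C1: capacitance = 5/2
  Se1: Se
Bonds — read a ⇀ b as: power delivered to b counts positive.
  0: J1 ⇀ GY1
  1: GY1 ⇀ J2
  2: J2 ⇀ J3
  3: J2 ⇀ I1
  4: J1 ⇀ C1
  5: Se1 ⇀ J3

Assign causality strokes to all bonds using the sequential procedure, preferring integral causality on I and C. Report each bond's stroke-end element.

bond 0 stroke at GY1
bond 1 stroke at GY1
bond 2 stroke at J2
bond 3 stroke at I1
bond 4 stroke at J1
bond 5 stroke at J3

b5 →J3  (Se1 (Se) sets effort on bond)
b2 →J2  (J3 needs exactly one f-in)
b1 →GY1  (common-e at J2 fixed by 2)
b3 →I1  (0-jn J2 has e-setter on 2)
b0 →GY1  (GY GY1: same side as bond 1)
b4 →J1  (closing 0-jn rule on J1)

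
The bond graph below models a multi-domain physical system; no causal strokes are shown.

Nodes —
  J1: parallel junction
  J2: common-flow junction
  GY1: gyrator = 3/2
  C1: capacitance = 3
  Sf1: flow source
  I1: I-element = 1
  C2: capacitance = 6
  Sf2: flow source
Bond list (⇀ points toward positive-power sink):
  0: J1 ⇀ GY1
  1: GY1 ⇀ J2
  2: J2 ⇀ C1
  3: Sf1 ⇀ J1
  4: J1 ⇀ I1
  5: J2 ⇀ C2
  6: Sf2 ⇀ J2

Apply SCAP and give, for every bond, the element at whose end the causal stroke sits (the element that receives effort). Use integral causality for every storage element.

#3 stroke at Sf1  (Sf1 (Sf) sets flow on bond)
#6 stroke at Sf2  (Sf2 (Sf) sets flow on bond)
#1 stroke at J2  (J2 flow already set via bond 6)
#2 stroke at J2  (J2 flow already set via bond 6)
#5 stroke at J2  (1-jn J2 has f-setter on 6)
#0 stroke at J1  (GY1 both-in/both-out from 1)
#4 stroke at I1  (common-e at J1 fixed by 0)

bond 0 stroke at J1
bond 1 stroke at J2
bond 2 stroke at J2
bond 3 stroke at Sf1
bond 4 stroke at I1
bond 5 stroke at J2
bond 6 stroke at Sf2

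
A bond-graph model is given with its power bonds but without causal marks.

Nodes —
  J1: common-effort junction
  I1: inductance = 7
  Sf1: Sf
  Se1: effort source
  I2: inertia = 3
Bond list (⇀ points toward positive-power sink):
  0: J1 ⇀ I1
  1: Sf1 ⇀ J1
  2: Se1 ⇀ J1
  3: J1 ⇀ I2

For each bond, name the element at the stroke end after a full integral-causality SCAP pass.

#0 stroke→I1
#1 stroke→Sf1
#2 stroke→J1
#3 stroke→I2

β1 stroke→Sf1  (Sf1 fixes flow; stroke at Sf1)
β2 stroke→J1  (Se1 (Se) sets effort on bond)
β0 stroke→I1  (J1 effort already set via bond 2)
β3 stroke→I2  (common-e at J1 fixed by 2)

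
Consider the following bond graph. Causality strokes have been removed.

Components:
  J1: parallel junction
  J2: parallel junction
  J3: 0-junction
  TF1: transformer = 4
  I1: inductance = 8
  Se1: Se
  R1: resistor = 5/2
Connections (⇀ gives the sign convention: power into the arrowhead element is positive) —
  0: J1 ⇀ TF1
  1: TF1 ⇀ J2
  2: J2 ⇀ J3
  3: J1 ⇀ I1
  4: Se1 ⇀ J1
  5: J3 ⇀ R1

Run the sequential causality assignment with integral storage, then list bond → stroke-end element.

bond 4 stroke→J1  (Se1 (Se) sets effort on bond)
bond 0 stroke→TF1  (0-jn J1 has e-setter on 4)
bond 3 stroke→I1  (0-jn J1 has e-setter on 4)
bond 1 stroke→J2  (TF1 one-in-one-out from 0)
bond 2 stroke→J3  (0-jn J2 has e-setter on 1)
bond 5 stroke→R1  (0-jn J3 has e-setter on 2)

β0 |TF1
β1 |J2
β2 |J3
β3 |I1
β4 |J1
β5 |R1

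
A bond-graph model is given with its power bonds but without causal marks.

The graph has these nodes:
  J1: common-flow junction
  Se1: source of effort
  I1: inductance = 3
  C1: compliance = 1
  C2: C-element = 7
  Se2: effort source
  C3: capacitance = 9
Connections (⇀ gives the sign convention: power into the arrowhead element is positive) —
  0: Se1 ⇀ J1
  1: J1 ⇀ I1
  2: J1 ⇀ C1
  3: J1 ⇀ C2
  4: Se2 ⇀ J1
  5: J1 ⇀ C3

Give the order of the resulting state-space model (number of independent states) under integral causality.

4  (C1, C2, C3, I1 all integral)

bond 0 →J1  (Se1 (Se) sets effort on bond)
bond 4 →J1  (source Se2 imposes e)
bond 1 →I1  (I1: I, integral causality)
bond 2 →J1  (1-jn J1 has f-setter on 1)
bond 3 →J1  (common-f at J1 fixed by 1)
bond 5 →J1  (common-f at J1 fixed by 1)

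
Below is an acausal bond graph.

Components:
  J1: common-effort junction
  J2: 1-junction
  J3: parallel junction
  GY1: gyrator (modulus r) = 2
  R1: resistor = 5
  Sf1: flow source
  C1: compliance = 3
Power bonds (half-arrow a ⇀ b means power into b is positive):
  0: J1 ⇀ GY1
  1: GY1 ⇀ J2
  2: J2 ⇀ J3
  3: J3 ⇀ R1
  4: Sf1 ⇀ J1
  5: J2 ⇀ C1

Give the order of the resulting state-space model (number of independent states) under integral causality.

b4 stroke at Sf1  (Sf1: flow source, stroke at near end)
b0 stroke at J1  (J1 needs exactly one e-in)
b1 stroke at J2  (through GY1, causality inverts; strokes same side of GY1)
b5 stroke at J2  (C1 integral (e out))
b2 stroke at J3  (closing 1-jn rule on J2)
b3 stroke at R1  (J3: bond 2 brought effort, rest push out)

1  (C1 all integral)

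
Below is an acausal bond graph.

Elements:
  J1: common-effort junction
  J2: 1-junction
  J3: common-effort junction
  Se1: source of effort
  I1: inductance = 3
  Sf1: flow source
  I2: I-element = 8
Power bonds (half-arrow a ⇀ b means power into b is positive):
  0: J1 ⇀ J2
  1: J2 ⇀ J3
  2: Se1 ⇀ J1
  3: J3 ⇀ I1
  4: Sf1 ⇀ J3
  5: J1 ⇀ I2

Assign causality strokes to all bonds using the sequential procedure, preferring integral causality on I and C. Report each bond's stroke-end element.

b2 |J1  (Se1 (Se) sets effort on bond)
b4 |Sf1  (Sf1 fixes flow; stroke at Sf1)
b0 |J2  (common-e at J1 fixed by 2)
b5 |I2  (J1: bond 2 brought effort, rest push out)
b1 |J3  (only one flow-in slot at J2)
b3 |I1  (J3: bond 1 brought effort, rest push out)

β0 |J2
β1 |J3
β2 |J1
β3 |I1
β4 |Sf1
β5 |I2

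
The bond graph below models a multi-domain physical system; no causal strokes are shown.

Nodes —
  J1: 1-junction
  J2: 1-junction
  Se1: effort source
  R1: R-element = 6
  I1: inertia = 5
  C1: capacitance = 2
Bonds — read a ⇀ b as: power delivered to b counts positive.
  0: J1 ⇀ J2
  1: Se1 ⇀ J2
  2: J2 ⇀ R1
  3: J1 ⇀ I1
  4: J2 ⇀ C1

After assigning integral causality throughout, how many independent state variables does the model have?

2  (C1, I1 all integral)

#1 stroke at J2  (source Se1 imposes e)
#3 stroke at I1  (I1: I, integral causality)
#0 stroke at J1  (1-jn J1 has f-setter on 3)
#2 stroke at J2  (1-jn J2 has f-setter on 0)
#4 stroke at J2  (1-jn J2 has f-setter on 0)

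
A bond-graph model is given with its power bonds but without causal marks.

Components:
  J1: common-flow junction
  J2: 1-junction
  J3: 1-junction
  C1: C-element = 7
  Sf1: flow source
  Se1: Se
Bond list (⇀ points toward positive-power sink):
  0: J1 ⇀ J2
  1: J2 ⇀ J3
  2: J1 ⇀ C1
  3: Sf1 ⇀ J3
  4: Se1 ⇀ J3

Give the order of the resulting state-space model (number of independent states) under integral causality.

bond 3 stroke at Sf1  (Sf1 fixes flow; stroke at Sf1)
bond 4 stroke at J3  (Se1 fixes effort; stroke away)
bond 1 stroke at J3  (common-f at J3 fixed by 3)
bond 0 stroke at J2  (1-jn J2 has f-setter on 1)
bond 2 stroke at J1  (J1 flow already set via bond 0)

1  (C1 all integral)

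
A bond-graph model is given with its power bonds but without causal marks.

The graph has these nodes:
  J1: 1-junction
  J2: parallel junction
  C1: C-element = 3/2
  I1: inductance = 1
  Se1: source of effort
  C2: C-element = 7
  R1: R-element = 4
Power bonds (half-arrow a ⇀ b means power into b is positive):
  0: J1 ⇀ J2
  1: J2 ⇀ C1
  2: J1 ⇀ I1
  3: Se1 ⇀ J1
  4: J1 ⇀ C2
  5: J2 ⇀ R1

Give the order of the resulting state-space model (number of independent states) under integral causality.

β3 |J1  (Se1: effort source, stroke at far end)
β1 |J2  (C1: C, integral causality)
β0 |J1  (J2 effort already set via bond 1)
β5 |R1  (J2: bond 1 brought effort, rest push out)
β2 |I1  (prefer integral on I1)
β4 |J1  (J1: bond 2 brought flow, rest push out)

3  (C1, C2, I1 all integral)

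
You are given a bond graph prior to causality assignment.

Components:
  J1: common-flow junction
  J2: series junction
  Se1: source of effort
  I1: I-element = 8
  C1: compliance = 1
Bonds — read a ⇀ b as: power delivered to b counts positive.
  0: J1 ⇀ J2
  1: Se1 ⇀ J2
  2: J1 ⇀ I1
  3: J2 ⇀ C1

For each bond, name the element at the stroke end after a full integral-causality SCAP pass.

β0 →J1
β1 →J2
β2 →I1
β3 →J2

#1 →J2  (Se1 fixes effort; stroke away)
#2 →I1  (prefer integral on I1)
#0 →J1  (1-jn J1 has f-setter on 2)
#3 →J2  (J2 flow already set via bond 0)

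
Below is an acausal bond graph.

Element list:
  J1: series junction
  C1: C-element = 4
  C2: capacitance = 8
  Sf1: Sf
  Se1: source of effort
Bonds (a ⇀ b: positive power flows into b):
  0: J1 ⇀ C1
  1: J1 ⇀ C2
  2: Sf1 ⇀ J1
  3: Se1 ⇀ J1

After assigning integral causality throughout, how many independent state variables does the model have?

2  (C1, C2 all integral)

bond 2 →Sf1  (Sf1: flow source, stroke at near end)
bond 3 →J1  (source Se1 imposes e)
bond 0 →J1  (1-jn J1 has f-setter on 2)
bond 1 →J1  (J1: bond 2 brought flow, rest push out)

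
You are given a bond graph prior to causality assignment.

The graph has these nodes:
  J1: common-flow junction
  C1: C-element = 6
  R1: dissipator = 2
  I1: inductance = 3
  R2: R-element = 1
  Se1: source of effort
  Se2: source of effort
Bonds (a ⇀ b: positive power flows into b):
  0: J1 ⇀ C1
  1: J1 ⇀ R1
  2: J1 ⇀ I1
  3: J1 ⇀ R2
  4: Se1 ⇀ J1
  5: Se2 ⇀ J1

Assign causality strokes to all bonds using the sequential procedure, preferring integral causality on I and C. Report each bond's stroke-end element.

β4 →J1  (Se1: effort source, stroke at far end)
β5 →J1  (source Se2 imposes e)
β0 →J1  (C1: C, integral causality)
β2 →I1  (prefer integral on I1)
β1 →J1  (J1: bond 2 brought flow, rest push out)
β3 →J1  (1-jn J1 has f-setter on 2)

#0 stroke at J1
#1 stroke at J1
#2 stroke at I1
#3 stroke at J1
#4 stroke at J1
#5 stroke at J1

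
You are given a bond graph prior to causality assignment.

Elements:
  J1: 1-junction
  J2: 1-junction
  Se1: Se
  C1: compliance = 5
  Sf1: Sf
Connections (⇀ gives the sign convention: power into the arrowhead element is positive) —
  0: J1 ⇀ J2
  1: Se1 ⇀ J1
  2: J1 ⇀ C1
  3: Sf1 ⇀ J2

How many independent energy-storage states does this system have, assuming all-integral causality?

1  (C1 all integral)

bond 1 |J1  (source Se1 imposes e)
bond 3 |Sf1  (Sf1: flow source, stroke at near end)
bond 0 |J2  (J2: bond 3 brought flow, rest push out)
bond 2 |J1  (J1: bond 0 brought flow, rest push out)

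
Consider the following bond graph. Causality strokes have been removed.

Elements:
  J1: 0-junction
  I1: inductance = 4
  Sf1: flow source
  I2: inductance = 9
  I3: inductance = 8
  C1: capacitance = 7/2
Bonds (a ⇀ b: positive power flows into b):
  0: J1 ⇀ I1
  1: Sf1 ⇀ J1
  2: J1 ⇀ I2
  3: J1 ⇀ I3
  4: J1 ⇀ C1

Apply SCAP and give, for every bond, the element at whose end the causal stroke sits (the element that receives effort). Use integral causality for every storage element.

#1 stroke→Sf1  (source Sf1 imposes f)
#0 stroke→I1  (prefer integral on I1)
#2 stroke→I2  (prefer integral on I2)
#3 stroke→I3  (I3: I, integral causality)
#4 stroke→J1  (J1 needs exactly one e-in)

b0 stroke→I1
b1 stroke→Sf1
b2 stroke→I2
b3 stroke→I3
b4 stroke→J1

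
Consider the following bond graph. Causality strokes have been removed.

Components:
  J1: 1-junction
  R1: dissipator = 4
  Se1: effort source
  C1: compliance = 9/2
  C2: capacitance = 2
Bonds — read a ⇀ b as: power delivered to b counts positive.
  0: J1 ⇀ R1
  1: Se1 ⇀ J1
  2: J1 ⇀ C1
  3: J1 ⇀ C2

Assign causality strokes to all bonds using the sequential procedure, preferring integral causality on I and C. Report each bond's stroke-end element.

b1 |J1  (source Se1 imposes e)
b2 |J1  (C1 outputs effort q/C1)
b3 |J1  (C2 outputs effort q/C2)
b0 |R1  (J1 needs exactly one f-in)

β0 |R1
β1 |J1
β2 |J1
β3 |J1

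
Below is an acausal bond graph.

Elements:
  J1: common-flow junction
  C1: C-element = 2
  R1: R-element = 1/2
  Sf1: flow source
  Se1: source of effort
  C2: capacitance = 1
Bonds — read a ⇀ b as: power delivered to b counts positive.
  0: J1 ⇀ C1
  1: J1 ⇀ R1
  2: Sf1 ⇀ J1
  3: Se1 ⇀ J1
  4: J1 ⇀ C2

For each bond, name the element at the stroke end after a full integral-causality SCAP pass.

β0 stroke→J1
β1 stroke→J1
β2 stroke→Sf1
β3 stroke→J1
β4 stroke→J1

β2 stroke at Sf1  (source Sf1 imposes f)
β3 stroke at J1  (Se1 (Se) sets effort on bond)
β0 stroke at J1  (J1: bond 2 brought flow, rest push out)
β1 stroke at J1  (J1: bond 2 brought flow, rest push out)
β4 stroke at J1  (common-f at J1 fixed by 2)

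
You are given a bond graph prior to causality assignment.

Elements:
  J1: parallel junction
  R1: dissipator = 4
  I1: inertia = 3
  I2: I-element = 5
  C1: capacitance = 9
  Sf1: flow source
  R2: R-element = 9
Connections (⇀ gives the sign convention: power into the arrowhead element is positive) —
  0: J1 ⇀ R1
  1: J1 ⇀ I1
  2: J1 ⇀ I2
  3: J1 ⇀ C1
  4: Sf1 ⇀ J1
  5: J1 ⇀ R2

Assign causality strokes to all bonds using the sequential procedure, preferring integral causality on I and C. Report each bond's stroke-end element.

β4 stroke at Sf1  (source Sf1 imposes f)
β1 stroke at I1  (prefer integral on I1)
β2 stroke at I2  (I2 outputs flow p/I2)
β3 stroke at J1  (prefer integral on C1)
β0 stroke at R1  (0-jn J1 has e-setter on 3)
β5 stroke at R2  (J1: bond 3 brought effort, rest push out)

b0 stroke→R1
b1 stroke→I1
b2 stroke→I2
b3 stroke→J1
b4 stroke→Sf1
b5 stroke→R2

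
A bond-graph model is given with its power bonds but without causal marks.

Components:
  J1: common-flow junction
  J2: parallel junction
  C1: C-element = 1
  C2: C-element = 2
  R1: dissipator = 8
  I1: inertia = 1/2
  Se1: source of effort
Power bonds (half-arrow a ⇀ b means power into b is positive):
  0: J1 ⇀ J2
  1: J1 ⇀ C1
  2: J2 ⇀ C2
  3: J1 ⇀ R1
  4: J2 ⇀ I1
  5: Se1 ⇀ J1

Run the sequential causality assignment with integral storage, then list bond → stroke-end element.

β0 →J1
β1 →J1
β2 →J2
β3 →R1
β4 →I1
β5 →J1

bond 5 →J1  (Se1: effort source, stroke at far end)
bond 1 →J1  (C1: C, integral causality)
bond 2 →J2  (C2: C, integral causality)
bond 0 →J1  (J2: bond 2 brought effort, rest push out)
bond 4 →I1  (common-e at J2 fixed by 2)
bond 3 →R1  (only one flow-in slot at J1)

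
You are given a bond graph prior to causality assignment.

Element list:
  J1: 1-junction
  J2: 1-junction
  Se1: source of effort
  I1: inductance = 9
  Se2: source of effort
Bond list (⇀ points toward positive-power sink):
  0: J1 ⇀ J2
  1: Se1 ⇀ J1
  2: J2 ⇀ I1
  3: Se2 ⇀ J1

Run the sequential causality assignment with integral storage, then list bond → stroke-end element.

β0 |J2
β1 |J1
β2 |I1
β3 |J1

β1 stroke→J1  (Se1 fixes effort; stroke away)
β3 stroke→J1  (Se2 (Se) sets effort on bond)
β0 stroke→J2  (closing 1-jn rule on J1)
β2 stroke→I1  (only one flow-in slot at J2)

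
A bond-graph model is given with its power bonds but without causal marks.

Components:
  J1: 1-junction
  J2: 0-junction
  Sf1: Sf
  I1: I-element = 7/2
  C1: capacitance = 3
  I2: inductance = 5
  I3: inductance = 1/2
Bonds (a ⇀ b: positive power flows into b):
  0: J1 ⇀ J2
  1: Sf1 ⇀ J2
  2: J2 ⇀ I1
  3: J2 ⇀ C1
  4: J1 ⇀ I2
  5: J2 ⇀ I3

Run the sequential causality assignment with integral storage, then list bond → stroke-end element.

bond 0 stroke→J1
bond 1 stroke→Sf1
bond 2 stroke→I1
bond 3 stroke→J2
bond 4 stroke→I2
bond 5 stroke→I3

β1 |Sf1  (Sf1 fixes flow; stroke at Sf1)
β2 |I1  (prefer integral on I1)
β3 |J2  (C1: C, integral causality)
β0 |J1  (J2: bond 3 brought effort, rest push out)
β5 |I3  (J2 effort already set via bond 3)
β4 |I2  (J1 needs exactly one f-in)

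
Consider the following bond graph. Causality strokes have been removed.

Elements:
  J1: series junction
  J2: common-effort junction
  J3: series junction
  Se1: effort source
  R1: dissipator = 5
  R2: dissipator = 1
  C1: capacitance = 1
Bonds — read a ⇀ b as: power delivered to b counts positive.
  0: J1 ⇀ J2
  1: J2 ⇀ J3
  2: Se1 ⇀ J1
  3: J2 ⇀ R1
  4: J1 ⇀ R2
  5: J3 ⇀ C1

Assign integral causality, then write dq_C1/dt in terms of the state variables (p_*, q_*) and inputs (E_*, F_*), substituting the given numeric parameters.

#2 stroke→J1  (source Se1 imposes e)
#5 stroke→J3  (C1: C, integral causality)
#1 stroke→J2  (J3 needs exactly one f-in)
#0 stroke→J1  (0-jn J2 has e-setter on 1)
#3 stroke→R1  (0-jn J2 has e-setter on 1)
#4 stroke→R2  (only one flow-in slot at J1)

dq_C1/dt = E_Se1 - 6*q_C1/5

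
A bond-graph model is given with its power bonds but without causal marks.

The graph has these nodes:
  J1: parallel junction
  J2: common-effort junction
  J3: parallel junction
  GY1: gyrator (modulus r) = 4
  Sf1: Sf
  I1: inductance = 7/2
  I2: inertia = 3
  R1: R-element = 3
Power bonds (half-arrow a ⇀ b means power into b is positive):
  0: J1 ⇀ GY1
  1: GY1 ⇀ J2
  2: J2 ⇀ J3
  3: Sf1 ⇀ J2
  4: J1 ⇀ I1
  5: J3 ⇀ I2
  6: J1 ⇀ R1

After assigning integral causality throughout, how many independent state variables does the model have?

2  (I1, I2 all integral)

β3 stroke→Sf1  (source Sf1 imposes f)
β4 stroke→I1  (prefer integral on I1)
β5 stroke→I2  (I2 integral (f out))
β2 stroke→J3  (only one effort-in slot at J3)
β1 stroke→J2  (J2 needs exactly one e-in)
β0 stroke→J1  (GY1 both-in/both-out from 1)
β6 stroke→R1  (0-jn J1 has e-setter on 0)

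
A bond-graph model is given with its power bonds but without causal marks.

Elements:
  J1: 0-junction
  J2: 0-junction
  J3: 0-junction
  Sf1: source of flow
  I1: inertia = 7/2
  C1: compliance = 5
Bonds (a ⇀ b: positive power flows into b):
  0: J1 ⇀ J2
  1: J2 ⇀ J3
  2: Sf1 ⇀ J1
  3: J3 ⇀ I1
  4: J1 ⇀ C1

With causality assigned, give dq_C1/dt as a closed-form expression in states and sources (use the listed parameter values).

dq_C1/dt = F_Sf1 - 2*p_I1/7

#2 stroke→Sf1  (Sf1: flow source, stroke at near end)
#3 stroke→I1  (prefer integral on I1)
#1 stroke→J3  (J3: last free bond brings effort in)
#0 stroke→J2  (only one effort-in slot at J2)
#4 stroke→J1  (only one effort-in slot at J1)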